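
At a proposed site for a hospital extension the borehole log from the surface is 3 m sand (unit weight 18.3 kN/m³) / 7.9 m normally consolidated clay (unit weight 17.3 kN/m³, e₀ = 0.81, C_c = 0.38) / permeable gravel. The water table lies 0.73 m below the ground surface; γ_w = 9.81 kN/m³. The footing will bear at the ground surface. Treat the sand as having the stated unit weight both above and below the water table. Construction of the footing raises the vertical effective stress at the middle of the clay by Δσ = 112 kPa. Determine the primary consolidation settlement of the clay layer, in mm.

Mid-depth of clay below the ground surface: z = 3 + 7.9/2 = 6.95 m.
Total vertical stress at mid-clay: σ_v = 18.3×3 + 17.3×3.95 = 123.24 kPa.
Pore pressure: u = 9.81×(6.95 − 0.73) = 61.018 kPa.
Initial effective stress: σ'_0 = σ_v − u = 123.24 − 61.018 = 62.222 kPa.
Final effective stress: σ'_f = σ'_0 + Δσ = 62.222 + 112 = 174.22 kPa.
Normally consolidated clay, so the full stress increment lies on the virgin compression line:
S_c = C_c·H/(1+e₀)·log₁₀(σ'_f/σ'_0) = 0.38×7.9/(1+0.81)×log₁₀(174.22/62.222)
    = 1.6586 × 0.44715 = 0.7416 m

S_c ≈ 742 mm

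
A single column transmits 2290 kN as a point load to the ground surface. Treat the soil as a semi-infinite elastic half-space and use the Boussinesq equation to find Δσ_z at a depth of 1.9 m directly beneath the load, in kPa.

Boussinesq vertical stress below a point load on an elastic half-space:
Δσ_z = 3P/(2πz²) · [1 + (r/z)²]^(−5/2)
r/z = 0/1.9 = 0; [1+(r/z)²]^(−5/2) = 1.
Δσ_z = 3×2290/(2π×1.9²) × 1 = 302.88 × 1 = 302.9 kPa

Δσ_z ≈ 303 kPa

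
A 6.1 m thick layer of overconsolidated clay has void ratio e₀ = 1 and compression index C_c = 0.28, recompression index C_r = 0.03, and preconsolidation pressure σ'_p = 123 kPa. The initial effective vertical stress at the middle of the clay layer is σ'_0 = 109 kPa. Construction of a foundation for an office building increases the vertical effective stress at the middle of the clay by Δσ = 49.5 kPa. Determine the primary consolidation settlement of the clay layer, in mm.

S_c ≈ 98.8 mm

Final effective stress: σ'_f = 109 + 49.5 = 158.5 kPa.
σ'_f = 158.5 > σ'_p = 123 kPa, so the stress path crosses the preconsolidation pressure — recompression up to σ'_p, then virgin compression beyond:
S_c = H/(1+e₀)·[C_r·log₁₀(σ'_p/σ'_0) + C_c·log₁₀(σ'_f/σ'_p)]
    = 6.1/2 × [0.03×log₁₀(123/109) + 0.28×log₁₀(158.5/123)]
    = 3.05 × [0.0015744 + 0.030835] = 0.09885 m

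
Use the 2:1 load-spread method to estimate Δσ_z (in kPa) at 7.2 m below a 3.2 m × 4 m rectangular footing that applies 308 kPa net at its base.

By the 2:1 method the load spreads at 1 horizontal : 2 vertical, so at depth z the loaded area has grown by z in each plan dimension:
Δσ = qBL/((B+z)(L+z)) = 308×3.2×4/((3.2+7.2)(4+7.2)) = 33.846 kPa

Δσ_z ≈ 33.8 kPa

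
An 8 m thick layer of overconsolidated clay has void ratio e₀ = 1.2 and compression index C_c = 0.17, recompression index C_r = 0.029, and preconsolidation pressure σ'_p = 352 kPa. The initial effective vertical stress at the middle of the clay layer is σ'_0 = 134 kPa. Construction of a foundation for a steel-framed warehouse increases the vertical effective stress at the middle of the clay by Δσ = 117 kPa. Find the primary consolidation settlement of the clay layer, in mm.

Final effective stress: σ'_f = 134 + 117 = 251 kPa.
σ'_f = 251 ≤ σ'_p = 352 kPa, so the clay remains overconsolidated and only the recompression index applies:
S_c = C_r·H/(1+e₀)·log₁₀(σ'_f/σ'_0) = 0.029×8/2.2×log₁₀(251/134)
    = 0.10546 × 0.27257 = 0.02874 m

S_c ≈ 28.7 mm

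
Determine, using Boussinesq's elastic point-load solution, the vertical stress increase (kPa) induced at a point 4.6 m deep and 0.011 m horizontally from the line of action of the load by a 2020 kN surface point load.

Δσ_z ≈ 45.6 kPa

Boussinesq vertical stress below a point load on an elastic half-space:
Δσ_z = 3P/(2πz²) · [1 + (r/z)²]^(−5/2)
r/z = 0.011/4.6 = 0.0023913; [1+(r/z)²]^(−5/2) = 0.99999.
Δσ_z = 3×2020/(2π×4.6²) × 0.99999 = 45.58 × 0.99999 = 45.58 kPa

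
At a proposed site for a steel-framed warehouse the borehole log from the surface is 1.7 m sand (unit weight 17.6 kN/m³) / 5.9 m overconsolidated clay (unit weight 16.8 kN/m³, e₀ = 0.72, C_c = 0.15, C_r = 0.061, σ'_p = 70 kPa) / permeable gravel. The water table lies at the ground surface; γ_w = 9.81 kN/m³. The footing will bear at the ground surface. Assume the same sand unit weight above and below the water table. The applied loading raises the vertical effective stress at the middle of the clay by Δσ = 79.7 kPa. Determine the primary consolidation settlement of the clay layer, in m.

S_c ≈ 0.174 m

Mid-depth of clay below the ground surface: z = 1.7 + 5.9/2 = 4.65 m.
Total vertical stress at mid-clay: σ_v = 17.6×1.7 + 16.8×2.95 = 79.48 kPa.
Pore pressure: u = 9.81×(4.65 − 0) = 45.617 kPa.
Initial effective stress: σ'_0 = σ_v − u = 79.48 − 45.617 = 33.863 kPa.
Final effective stress: σ'_f = 33.863 + 79.7 = 113.56 kPa.
σ'_f = 113.56 > σ'_p = 70 kPa, so the stress path crosses the preconsolidation pressure — recompression up to σ'_p, then virgin compression beyond:
S_c = H/(1+e₀)·[C_r·log₁₀(σ'_p/σ'_0) + C_c·log₁₀(σ'_f/σ'_p)]
    = 5.9/1.72 × [0.061×log₁₀(70/33.863) + 0.15×log₁₀(113.56/70)]
    = 3.4302 × [0.019238 + 0.031519] = 0.1741 m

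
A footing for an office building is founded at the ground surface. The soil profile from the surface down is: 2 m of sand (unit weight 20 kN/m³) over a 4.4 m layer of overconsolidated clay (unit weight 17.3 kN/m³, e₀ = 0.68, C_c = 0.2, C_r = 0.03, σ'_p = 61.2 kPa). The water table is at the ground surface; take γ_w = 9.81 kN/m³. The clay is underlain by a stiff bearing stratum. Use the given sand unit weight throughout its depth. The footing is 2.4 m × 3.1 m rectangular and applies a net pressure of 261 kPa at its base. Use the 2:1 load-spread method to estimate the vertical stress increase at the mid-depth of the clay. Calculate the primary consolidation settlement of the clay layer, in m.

S_c ≈ 0.07 m

Mid-depth of clay below the ground surface: z = 2 + 4.4/2 = 4.2 m.
Total vertical stress at mid-clay: σ_v = 20×2 + 17.3×2.2 = 78.06 kPa.
Pore pressure: u = 9.81×(4.2 − 0) = 41.202 kPa.
Initial effective stress: σ'_0 = σ_v − u = 78.06 − 41.202 = 36.858 kPa.
Stress increase at mid-clay by the 2:1 spreading method:
Δσ = qBL/((B+z)(L+z)) = 261×2.4×3.1/((2.4+4.2)(3.1+4.2)) = 40.304 kPa
Final effective stress: σ'_f = 36.858 + 40.304 = 77.162 kPa.
σ'_f = 77.162 > σ'_p = 61.2 kPa, so the stress path crosses the preconsolidation pressure — recompression up to σ'_p, then virgin compression beyond:
S_c = H/(1+e₀)·[C_r·log₁₀(σ'_p/σ'_0) + C_c·log₁₀(σ'_f/σ'_p)]
    = 4.4/1.68 × [0.03×log₁₀(61.2/36.858) + 0.2×log₁₀(77.162/61.2)]
    = 2.619 × [0.0066066 + 0.02013] = 0.07002 m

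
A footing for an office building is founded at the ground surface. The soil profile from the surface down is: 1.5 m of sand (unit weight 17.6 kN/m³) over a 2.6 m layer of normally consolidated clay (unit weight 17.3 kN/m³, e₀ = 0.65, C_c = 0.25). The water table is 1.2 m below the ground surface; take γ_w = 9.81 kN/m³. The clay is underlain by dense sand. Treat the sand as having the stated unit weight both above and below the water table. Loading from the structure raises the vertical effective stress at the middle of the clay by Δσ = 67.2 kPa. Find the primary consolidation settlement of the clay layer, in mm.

S_c ≈ 189 mm

Mid-depth of clay below the ground surface: z = 1.5 + 2.6/2 = 2.8 m.
Total vertical stress at mid-clay: σ_v = 17.6×1.5 + 17.3×1.3 = 48.89 kPa.
Pore pressure: u = 9.81×(2.8 − 1.2) = 15.696 kPa.
Initial effective stress: σ'_0 = σ_v − u = 48.89 − 15.696 = 33.194 kPa.
Final effective stress: σ'_f = σ'_0 + Δσ = 33.194 + 67.2 = 100.39 kPa.
Normally consolidated clay, so the full stress increment lies on the virgin compression line:
S_c = C_c·H/(1+e₀)·log₁₀(σ'_f/σ'_0) = 0.25×2.6/(1+0.65)×log₁₀(100.39/33.194)
    = 0.39394 × 0.48063 = 0.1893 m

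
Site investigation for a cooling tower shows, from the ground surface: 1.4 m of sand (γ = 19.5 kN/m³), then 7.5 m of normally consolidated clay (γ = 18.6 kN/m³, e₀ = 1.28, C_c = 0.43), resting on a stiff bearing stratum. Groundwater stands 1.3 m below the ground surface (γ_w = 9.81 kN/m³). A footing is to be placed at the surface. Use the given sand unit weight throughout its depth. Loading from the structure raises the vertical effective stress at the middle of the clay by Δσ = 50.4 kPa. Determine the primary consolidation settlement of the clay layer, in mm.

S_c ≈ 378 mm

Mid-depth of clay below the ground surface: z = 1.4 + 7.5/2 = 5.15 m.
Total vertical stress at mid-clay: σ_v = 19.5×1.4 + 18.6×3.75 = 97.05 kPa.
Pore pressure: u = 9.81×(5.15 − 1.3) = 37.769 kPa.
Initial effective stress: σ'_0 = σ_v − u = 97.05 − 37.769 = 59.281 kPa.
Final effective stress: σ'_f = σ'_0 + Δσ = 59.281 + 50.4 = 109.68 kPa.
Normally consolidated clay, so the full stress increment lies on the virgin compression line:
S_c = C_c·H/(1+e₀)·log₁₀(σ'_f/σ'_0) = 0.43×7.5/(1+1.28)×log₁₀(109.68/59.281)
    = 1.4145 × 0.26721 = 0.378 m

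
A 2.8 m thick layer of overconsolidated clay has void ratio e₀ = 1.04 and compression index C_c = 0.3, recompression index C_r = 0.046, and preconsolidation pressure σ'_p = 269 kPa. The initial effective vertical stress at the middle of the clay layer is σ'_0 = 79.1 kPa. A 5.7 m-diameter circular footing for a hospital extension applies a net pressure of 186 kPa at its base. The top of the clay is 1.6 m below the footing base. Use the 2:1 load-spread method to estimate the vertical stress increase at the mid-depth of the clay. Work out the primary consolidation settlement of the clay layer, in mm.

Mid-depth of clay below the footing base: z = 1.6 + 2.8/2 = 3 m.
Stress increase at mid-clay by the 2:1 spreading method:
Δσ ≈ qD²/(D+z)² = 186×5.7²/(5.7+3)² = 79.841 kPa
Final effective stress: σ'_f = 79.1 + 79.841 = 158.94 kPa.
σ'_f = 158.94 ≤ σ'_p = 269 kPa, so the clay remains overconsolidated and only the recompression index applies:
S_c = C_r·H/(1+e₀)·log₁₀(σ'_f/σ'_0) = 0.046×2.8/2.04×log₁₀(158.94/79.1)
    = 0.063135 × 0.30306 = 0.01913 m

S_c ≈ 19.1 mm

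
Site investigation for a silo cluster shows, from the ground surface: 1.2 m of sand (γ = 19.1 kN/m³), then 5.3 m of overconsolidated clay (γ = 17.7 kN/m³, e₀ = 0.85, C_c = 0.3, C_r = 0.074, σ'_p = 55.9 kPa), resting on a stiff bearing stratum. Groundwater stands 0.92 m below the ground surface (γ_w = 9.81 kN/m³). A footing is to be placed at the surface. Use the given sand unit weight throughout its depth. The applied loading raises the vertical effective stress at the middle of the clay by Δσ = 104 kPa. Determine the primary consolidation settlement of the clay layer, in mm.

S_c ≈ 384 mm

Mid-depth of clay below the ground surface: z = 1.2 + 5.3/2 = 3.85 m.
Total vertical stress at mid-clay: σ_v = 19.1×1.2 + 17.7×2.65 = 69.825 kPa.
Pore pressure: u = 9.81×(3.85 − 0.92) = 28.743 kPa.
Initial effective stress: σ'_0 = σ_v − u = 69.825 − 28.743 = 41.082 kPa.
Final effective stress: σ'_f = 41.082 + 104 = 145.08 kPa.
σ'_f = 145.08 > σ'_p = 55.9 kPa, so the stress path crosses the preconsolidation pressure — recompression up to σ'_p, then virgin compression beyond:
S_c = H/(1+e₀)·[C_r·log₁₀(σ'_p/σ'_0) + C_c·log₁₀(σ'_f/σ'_p)]
    = 5.3/1.85 × [0.074×log₁₀(55.9/41.082) + 0.3×log₁₀(145.08/55.9)]
    = 2.8649 × [0.0098983 + 0.12426] = 0.3844 m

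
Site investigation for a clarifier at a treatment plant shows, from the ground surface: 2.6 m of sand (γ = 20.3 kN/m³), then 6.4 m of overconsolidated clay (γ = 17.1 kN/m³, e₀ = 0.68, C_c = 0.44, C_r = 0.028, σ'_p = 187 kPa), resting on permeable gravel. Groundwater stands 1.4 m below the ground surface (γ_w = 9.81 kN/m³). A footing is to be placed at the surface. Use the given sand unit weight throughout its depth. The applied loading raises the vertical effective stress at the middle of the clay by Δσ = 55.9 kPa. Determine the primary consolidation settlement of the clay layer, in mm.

Mid-depth of clay below the ground surface: z = 2.6 + 6.4/2 = 5.8 m.
Total vertical stress at mid-clay: σ_v = 20.3×2.6 + 17.1×3.2 = 107.5 kPa.
Pore pressure: u = 9.81×(5.8 − 1.4) = 43.164 kPa.
Initial effective stress: σ'_0 = σ_v − u = 107.5 − 43.164 = 64.336 kPa.
Final effective stress: σ'_f = 64.336 + 55.9 = 120.24 kPa.
σ'_f = 120.24 ≤ σ'_p = 187 kPa, so the clay remains overconsolidated and only the recompression index applies:
S_c = C_r·H/(1+e₀)·log₁₀(σ'_f/σ'_0) = 0.028×6.4/1.68×log₁₀(120.24/64.336)
    = 0.10667 × 0.27159 = 0.02897 m

S_c ≈ 29 mm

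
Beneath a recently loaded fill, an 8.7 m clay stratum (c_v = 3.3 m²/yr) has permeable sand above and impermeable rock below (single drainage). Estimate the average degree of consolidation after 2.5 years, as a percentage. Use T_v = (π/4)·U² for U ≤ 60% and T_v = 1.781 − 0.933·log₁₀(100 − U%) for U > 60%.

U ≈ 37.3 %

Drainage path length: H_d = H = 8.7 m (single drainage).
T_v = c_v·t/H_d² = 3.3×2.5/8.7² = 0.109.
T_v = 0.109 corresponds to the U ≤ 60% branch:
U = √(4T_v/π) = 0.3725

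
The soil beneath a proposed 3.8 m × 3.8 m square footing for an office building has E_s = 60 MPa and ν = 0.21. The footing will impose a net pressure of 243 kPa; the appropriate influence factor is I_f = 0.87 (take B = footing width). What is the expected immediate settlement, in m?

S_e ≈ 0.0128 m

Immediate (elastic) settlement: S_e = q·B·(1−ν²)/E_s · I_f.
E_s = 60 MPa = 60000 kPa.
S_e = 243 × 3.8 × (1 − 0.21²) / 60000 × 0.87
    = 243 × 3.8 × 0.9559 / 60000 × 0.87
    = 0.0128 m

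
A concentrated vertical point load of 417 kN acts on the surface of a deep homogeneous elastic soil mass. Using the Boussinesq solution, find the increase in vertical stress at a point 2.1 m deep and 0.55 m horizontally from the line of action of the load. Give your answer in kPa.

Boussinesq vertical stress below a point load on an elastic half-space:
Δσ_z = 3P/(2πz²) · [1 + (r/z)²]^(−5/2)
r/z = 0.55/2.1 = 0.2619; [1+(r/z)²]^(−5/2) = 0.84717.
Δσ_z = 3×417/(2π×2.1²) × 0.84717 = 45.148 × 0.84717 = 38.25 kPa

Δσ_z ≈ 38.2 kPa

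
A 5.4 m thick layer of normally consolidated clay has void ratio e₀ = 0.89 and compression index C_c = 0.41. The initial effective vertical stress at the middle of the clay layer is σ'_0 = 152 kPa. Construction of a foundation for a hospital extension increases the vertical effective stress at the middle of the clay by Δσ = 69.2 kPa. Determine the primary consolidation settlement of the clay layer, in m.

Final effective stress: σ'_f = σ'_0 + Δσ = 152 + 69.2 = 221.2 kPa.
Normally consolidated clay, so the full stress increment lies on the virgin compression line:
S_c = C_c·H/(1+e₀)·log₁₀(σ'_f/σ'_0) = 0.41×5.4/(1+0.89)×log₁₀(221.2/152)
    = 1.1714 × 0.16294 = 0.1909 m

S_c ≈ 0.191 m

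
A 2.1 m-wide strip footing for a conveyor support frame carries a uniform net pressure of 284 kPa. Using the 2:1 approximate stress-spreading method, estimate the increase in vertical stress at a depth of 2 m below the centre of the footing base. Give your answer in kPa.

By the 2:1 method the load spreads at 1 horizontal : 2 vertical, so at depth z the loaded area has grown by z in each plan dimension:
Δσ = qB/(B+z) = 284×2.1/(2.1+2) = 145.46 kPa

Δσ_z ≈ 145 kPa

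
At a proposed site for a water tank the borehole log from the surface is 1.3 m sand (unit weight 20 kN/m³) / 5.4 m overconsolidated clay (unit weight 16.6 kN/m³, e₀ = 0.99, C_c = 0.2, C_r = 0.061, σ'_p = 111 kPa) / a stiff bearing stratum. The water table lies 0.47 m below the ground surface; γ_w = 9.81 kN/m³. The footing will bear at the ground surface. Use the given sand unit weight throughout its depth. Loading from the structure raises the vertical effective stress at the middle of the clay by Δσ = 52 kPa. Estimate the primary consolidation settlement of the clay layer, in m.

Mid-depth of clay below the ground surface: z = 1.3 + 5.4/2 = 4 m.
Total vertical stress at mid-clay: σ_v = 20×1.3 + 16.6×2.7 = 70.82 kPa.
Pore pressure: u = 9.81×(4 − 0.47) = 34.629 kPa.
Initial effective stress: σ'_0 = σ_v − u = 70.82 − 34.629 = 36.191 kPa.
Final effective stress: σ'_f = 36.191 + 52 = 88.191 kPa.
σ'_f = 88.191 ≤ σ'_p = 111 kPa, so the clay remains overconsolidated and only the recompression index applies:
S_c = C_r·H/(1+e₀)·log₁₀(σ'_f/σ'_0) = 0.061×5.4/1.99×log₁₀(88.191/36.191)
    = 0.16553 × 0.38682 = 0.06403 m

S_c ≈ 0.064 m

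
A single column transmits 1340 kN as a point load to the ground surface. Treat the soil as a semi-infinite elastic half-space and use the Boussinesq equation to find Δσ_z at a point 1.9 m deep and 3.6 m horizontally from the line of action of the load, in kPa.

Δσ_z ≈ 3.93 kPa

Boussinesq vertical stress below a point load on an elastic half-space:
Δσ_z = 3P/(2πz²) · [1 + (r/z)²]^(−5/2)
r/z = 3.6/1.9 = 1.8947; [1+(r/z)²]^(−5/2) = 0.022154.
Δσ_z = 3×1340/(2π×1.9²) × 0.022154 = 177.23 × 0.022154 = 3.926 kPa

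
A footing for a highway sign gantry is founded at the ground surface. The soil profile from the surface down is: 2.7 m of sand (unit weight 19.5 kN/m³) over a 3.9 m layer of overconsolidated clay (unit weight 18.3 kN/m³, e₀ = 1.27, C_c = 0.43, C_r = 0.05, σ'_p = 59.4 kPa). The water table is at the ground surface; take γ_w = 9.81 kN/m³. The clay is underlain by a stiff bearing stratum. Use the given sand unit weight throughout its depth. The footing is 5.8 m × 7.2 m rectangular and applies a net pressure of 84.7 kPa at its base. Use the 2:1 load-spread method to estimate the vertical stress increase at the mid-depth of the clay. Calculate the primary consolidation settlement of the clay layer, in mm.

Mid-depth of clay below the ground surface: z = 2.7 + 3.9/2 = 4.65 m.
Total vertical stress at mid-clay: σ_v = 19.5×2.7 + 18.3×1.95 = 88.335 kPa.
Pore pressure: u = 9.81×(4.65 − 0) = 45.617 kPa.
Initial effective stress: σ'_0 = σ_v − u = 88.335 − 45.617 = 42.718 kPa.
Stress increase at mid-clay by the 2:1 spreading method:
Δσ = qBL/((B+z)(L+z)) = 84.7×5.8×7.2/((5.8+4.65)(7.2+4.65)) = 28.563 kPa
Final effective stress: σ'_f = 42.718 + 28.563 = 71.281 kPa.
σ'_f = 71.281 > σ'_p = 59.4 kPa, so the stress path crosses the preconsolidation pressure — recompression up to σ'_p, then virgin compression beyond:
S_c = H/(1+e₀)·[C_r·log₁₀(σ'_p/σ'_0) + C_c·log₁₀(σ'_f/σ'_p)]
    = 3.9/2.27 × [0.05×log₁₀(59.4/42.718) + 0.43×log₁₀(71.281/59.4)]
    = 1.7181 × [0.0071588 + 0.034051] = 0.0708 m

S_c ≈ 70.8 mm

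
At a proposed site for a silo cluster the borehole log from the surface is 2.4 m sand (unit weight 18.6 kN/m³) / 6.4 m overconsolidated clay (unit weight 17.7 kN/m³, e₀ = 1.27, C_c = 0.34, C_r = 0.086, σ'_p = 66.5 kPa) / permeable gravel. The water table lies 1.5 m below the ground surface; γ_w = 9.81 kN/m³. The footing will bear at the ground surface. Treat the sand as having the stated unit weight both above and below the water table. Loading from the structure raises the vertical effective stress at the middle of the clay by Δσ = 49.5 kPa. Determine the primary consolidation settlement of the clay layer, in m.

S_c ≈ 0.221 m

Mid-depth of clay below the ground surface: z = 2.4 + 6.4/2 = 5.6 m.
Total vertical stress at mid-clay: σ_v = 18.6×2.4 + 17.7×3.2 = 101.28 kPa.
Pore pressure: u = 9.81×(5.6 − 1.5) = 40.221 kPa.
Initial effective stress: σ'_0 = σ_v − u = 101.28 − 40.221 = 61.059 kPa.
Final effective stress: σ'_f = 61.059 + 49.5 = 110.56 kPa.
σ'_f = 110.56 > σ'_p = 66.5 kPa, so the stress path crosses the preconsolidation pressure — recompression up to σ'_p, then virgin compression beyond:
S_c = H/(1+e₀)·[C_r·log₁₀(σ'_p/σ'_0) + C_c·log₁₀(σ'_f/σ'_p)]
    = 6.4/2.27 × [0.086×log₁₀(66.5/61.059) + 0.34×log₁₀(110.56/66.5)]
    = 2.8194 × [0.0031882 + 0.075064] = 0.2206 m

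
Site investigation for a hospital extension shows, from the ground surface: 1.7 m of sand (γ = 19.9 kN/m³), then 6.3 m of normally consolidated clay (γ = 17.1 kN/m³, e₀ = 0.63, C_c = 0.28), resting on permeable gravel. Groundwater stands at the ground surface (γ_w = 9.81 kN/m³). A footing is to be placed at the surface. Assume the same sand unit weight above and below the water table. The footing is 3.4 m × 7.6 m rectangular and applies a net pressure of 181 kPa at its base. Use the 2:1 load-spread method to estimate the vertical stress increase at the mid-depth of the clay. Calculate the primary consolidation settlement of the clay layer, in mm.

S_c ≈ 356 mm

Mid-depth of clay below the ground surface: z = 1.7 + 6.3/2 = 4.85 m.
Total vertical stress at mid-clay: σ_v = 19.9×1.7 + 17.1×3.15 = 87.695 kPa.
Pore pressure: u = 9.81×(4.85 − 0) = 47.578 kPa.
Initial effective stress: σ'_0 = σ_v − u = 87.695 − 47.578 = 40.117 kPa.
Stress increase at mid-clay by the 2:1 spreading method:
Δσ = qBL/((B+z)(L+z)) = 181×3.4×7.6/((3.4+4.85)(7.6+4.85)) = 45.535 kPa
Final effective stress: σ'_f = σ'_0 + Δσ = 40.117 + 45.535 = 85.652 kPa.
Normally consolidated clay, so the full stress increment lies on the virgin compression line:
S_c = C_c·H/(1+e₀)·log₁₀(σ'_f/σ'_0) = 0.28×6.3/(1+0.63)×log₁₀(85.652/40.117)
    = 1.0822 × 0.32941 = 0.3565 m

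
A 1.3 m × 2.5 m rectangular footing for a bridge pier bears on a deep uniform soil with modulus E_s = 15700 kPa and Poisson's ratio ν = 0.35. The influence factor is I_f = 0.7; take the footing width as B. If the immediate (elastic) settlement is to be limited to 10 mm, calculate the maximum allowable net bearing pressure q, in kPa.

q ≈ 197 kPa

S_e = q·B·(1−ν²)/E_s · I_f  ⇒  q = S_e·E_s / (B·(1−ν²)·I_f).
q = 0.01 × 15700 / (1.3 × 0.8775 × 0.7) = 196.6 kPa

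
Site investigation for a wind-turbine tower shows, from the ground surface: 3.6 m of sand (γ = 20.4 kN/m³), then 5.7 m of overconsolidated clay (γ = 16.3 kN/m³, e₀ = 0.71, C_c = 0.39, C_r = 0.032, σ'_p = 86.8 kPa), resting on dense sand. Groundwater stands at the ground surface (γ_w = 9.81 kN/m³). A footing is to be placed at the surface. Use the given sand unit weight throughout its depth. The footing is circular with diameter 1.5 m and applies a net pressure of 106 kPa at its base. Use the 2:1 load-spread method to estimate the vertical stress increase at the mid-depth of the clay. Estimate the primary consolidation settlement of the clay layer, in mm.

Mid-depth of clay below the ground surface: z = 3.6 + 5.7/2 = 6.45 m.
Total vertical stress at mid-clay: σ_v = 20.4×3.6 + 16.3×2.85 = 119.9 kPa.
Pore pressure: u = 9.81×(6.45 − 0) = 63.275 kPa.
Initial effective stress: σ'_0 = σ_v − u = 119.9 − 63.275 = 56.625 kPa.
Stress increase at mid-clay by the 2:1 spreading method:
Δσ ≈ qD²/(D+z)² = 106×1.5²/(1.5+6.45)² = 3.7736 kPa
Final effective stress: σ'_f = 56.625 + 3.7736 = 60.399 kPa.
σ'_f = 60.399 ≤ σ'_p = 86.8 kPa, so the clay remains overconsolidated and only the recompression index applies:
S_c = C_r·H/(1+e₀)·log₁₀(σ'_f/σ'_0) = 0.032×5.7/1.71×log₁₀(60.399/56.625)
    = 0.10667 × 0.028022 = 0.002989 m

S_c ≈ 2.99 mm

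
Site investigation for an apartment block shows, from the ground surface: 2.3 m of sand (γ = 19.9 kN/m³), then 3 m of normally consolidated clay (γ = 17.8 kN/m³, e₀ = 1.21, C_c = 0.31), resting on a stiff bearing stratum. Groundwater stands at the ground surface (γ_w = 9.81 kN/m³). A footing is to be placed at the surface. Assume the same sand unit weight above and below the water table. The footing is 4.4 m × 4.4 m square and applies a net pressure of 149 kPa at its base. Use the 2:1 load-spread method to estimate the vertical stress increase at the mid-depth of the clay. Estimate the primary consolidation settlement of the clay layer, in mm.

Mid-depth of clay below the ground surface: z = 2.3 + 3/2 = 3.8 m.
Total vertical stress at mid-clay: σ_v = 19.9×2.3 + 17.8×1.5 = 72.47 kPa.
Pore pressure: u = 9.81×(3.8 − 0) = 37.278 kPa.
Initial effective stress: σ'_0 = σ_v − u = 72.47 − 37.278 = 35.192 kPa.
Stress increase at mid-clay by the 2:1 spreading method:
Δσ = qBL/((B+z)(L+z)) = 149×4.4×4.4/((4.4+3.8)(4.4+3.8)) = 42.901 kPa
Final effective stress: σ'_f = σ'_0 + Δσ = 35.192 + 42.901 = 78.093 kPa.
Normally consolidated clay, so the full stress increment lies on the virgin compression line:
S_c = C_c·H/(1+e₀)·log₁₀(σ'_f/σ'_0) = 0.31×3/(1+1.21)×log₁₀(78.093/35.192)
    = 0.42081 × 0.34617 = 0.1457 m

S_c ≈ 146 mm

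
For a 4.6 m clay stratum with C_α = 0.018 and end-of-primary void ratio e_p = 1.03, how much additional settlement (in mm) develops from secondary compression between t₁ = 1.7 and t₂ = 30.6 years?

S_s ≈ 51.2 mm

Secondary compression: S_s = C_α·H/(1+e_p)·log₁₀(t₂/t₁)
S_s = 0.018×4.6/(1+1.03)×log₁₀(30.6/1.7)
    = 0.04079 × 1.255 = 0.0512 m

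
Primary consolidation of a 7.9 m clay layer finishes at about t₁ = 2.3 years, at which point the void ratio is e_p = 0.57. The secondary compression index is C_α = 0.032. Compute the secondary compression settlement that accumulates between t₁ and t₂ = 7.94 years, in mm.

Secondary compression: S_s = C_α·H/(1+e_p)·log₁₀(t₂/t₁)
S_s = 0.032×7.9/(1+0.57)×log₁₀(7.94/2.3)
    = 0.161 × 0.5381 = 0.08664 m

S_s ≈ 86.6 mm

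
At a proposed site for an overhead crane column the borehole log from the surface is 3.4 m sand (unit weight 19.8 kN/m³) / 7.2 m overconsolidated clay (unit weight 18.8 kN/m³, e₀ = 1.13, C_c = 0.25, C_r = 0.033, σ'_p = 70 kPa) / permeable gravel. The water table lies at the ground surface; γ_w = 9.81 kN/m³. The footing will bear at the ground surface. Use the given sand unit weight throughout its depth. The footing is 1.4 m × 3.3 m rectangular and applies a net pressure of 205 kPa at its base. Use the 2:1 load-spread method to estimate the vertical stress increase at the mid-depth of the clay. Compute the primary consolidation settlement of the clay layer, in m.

S_c ≈ 0.0389 m

Mid-depth of clay below the ground surface: z = 3.4 + 7.2/2 = 7 m.
Total vertical stress at mid-clay: σ_v = 19.8×3.4 + 18.8×3.6 = 135 kPa.
Pore pressure: u = 9.81×(7 − 0) = 68.67 kPa.
Initial effective stress: σ'_0 = σ_v − u = 135 − 68.67 = 66.33 kPa.
Stress increase at mid-clay by the 2:1 spreading method:
Δσ = qBL/((B+z)(L+z)) = 205×1.4×3.3/((1.4+7)(3.3+7)) = 10.947 kPa
Final effective stress: σ'_f = 66.33 + 10.947 = 77.277 kPa.
σ'_f = 77.277 > σ'_p = 70 kPa, so the stress path crosses the preconsolidation pressure — recompression up to σ'_p, then virgin compression beyond:
S_c = H/(1+e₀)·[C_r·log₁₀(σ'_p/σ'_0) + C_c·log₁₀(σ'_f/σ'_p)]
    = 7.2/2.13 × [0.033×log₁₀(70/66.33) + 0.25×log₁₀(77.277/70)]
    = 3.3803 × [0.00077181 + 0.010738] = 0.03891 m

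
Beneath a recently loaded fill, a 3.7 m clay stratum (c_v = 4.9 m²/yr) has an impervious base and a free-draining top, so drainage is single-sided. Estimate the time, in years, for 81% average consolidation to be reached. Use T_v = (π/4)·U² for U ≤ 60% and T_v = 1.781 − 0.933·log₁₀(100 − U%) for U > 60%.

t ≈ 1.64 years

Drainage path length: H_d = H = 3.7 m (single drainage).
U > 60%: T_v = 1.781 − 0.933·log₁₀(100 − 81) = 0.58792.
t = T_v·H_d²/c_v = 0.58792×3.7²/4.9 = 1.643 years.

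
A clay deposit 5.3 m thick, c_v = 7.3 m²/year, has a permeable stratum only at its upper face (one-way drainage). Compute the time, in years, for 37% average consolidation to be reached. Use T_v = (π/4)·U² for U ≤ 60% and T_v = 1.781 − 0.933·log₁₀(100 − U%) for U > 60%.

t ≈ 0.414 years

Drainage path length: H_d = H = 5.3 m (single drainage).
U ≤ 60%: T_v = (π/4)·U² = (π/4)×0.37² = 0.10752.
t = T_v·H_d²/c_v = 0.10752×5.3²/7.3 = 0.4137 years.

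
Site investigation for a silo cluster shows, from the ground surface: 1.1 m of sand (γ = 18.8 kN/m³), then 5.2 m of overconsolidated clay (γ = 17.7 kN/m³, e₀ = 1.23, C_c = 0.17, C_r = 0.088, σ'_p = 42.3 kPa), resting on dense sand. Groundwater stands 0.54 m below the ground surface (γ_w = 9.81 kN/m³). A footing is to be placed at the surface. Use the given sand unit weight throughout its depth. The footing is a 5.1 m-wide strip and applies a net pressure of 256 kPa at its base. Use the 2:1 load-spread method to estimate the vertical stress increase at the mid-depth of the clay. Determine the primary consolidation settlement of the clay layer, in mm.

Mid-depth of clay below the ground surface: z = 1.1 + 5.2/2 = 3.7 m.
Total vertical stress at mid-clay: σ_v = 18.8×1.1 + 17.7×2.6 = 66.7 kPa.
Pore pressure: u = 9.81×(3.7 − 0.54) = 31 kPa.
Initial effective stress: σ'_0 = σ_v − u = 66.7 − 31 = 35.7 kPa.
Stress increase at mid-clay by the 2:1 spreading method:
Δσ = qB/(B+z) = 256×5.1/(5.1+3.7) = 148.36 kPa
Final effective stress: σ'_f = 35.7 + 148.36 = 184.06 kPa.
σ'_f = 184.06 > σ'_p = 42.3 kPa, so the stress path crosses the preconsolidation pressure — recompression up to σ'_p, then virgin compression beyond:
S_c = H/(1+e₀)·[C_r·log₁₀(σ'_p/σ'_0) + C_c·log₁₀(σ'_f/σ'_p)]
    = 5.2/2.23 × [0.088×log₁₀(42.3/35.7) + 0.17×log₁₀(184.06/42.3)]
    = 2.3318 × [0.0064831 + 0.10857] = 0.2683 m

S_c ≈ 268 mm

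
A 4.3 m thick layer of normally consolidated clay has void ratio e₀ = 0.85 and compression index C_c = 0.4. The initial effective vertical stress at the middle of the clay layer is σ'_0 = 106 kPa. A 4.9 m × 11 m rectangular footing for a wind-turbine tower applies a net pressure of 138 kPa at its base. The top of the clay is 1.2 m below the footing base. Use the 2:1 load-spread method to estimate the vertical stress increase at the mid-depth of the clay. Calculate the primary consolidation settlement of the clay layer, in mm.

S_c ≈ 188 mm

Mid-depth of clay below the footing base: z = 1.2 + 4.3/2 = 3.35 m.
Stress increase at mid-clay by the 2:1 spreading method:
Δσ = qBL/((B+z)(L+z)) = 138×4.9×11/((4.9+3.35)(11+3.35)) = 62.829 kPa
Final effective stress: σ'_f = σ'_0 + Δσ = 106 + 62.829 = 168.83 kPa.
Normally consolidated clay, so the full stress increment lies on the virgin compression line:
S_c = C_c·H/(1+e₀)·log₁₀(σ'_f/σ'_0) = 0.4×4.3/(1+0.85)×log₁₀(168.83/106)
    = 0.92973 × 0.20214 = 0.1879 m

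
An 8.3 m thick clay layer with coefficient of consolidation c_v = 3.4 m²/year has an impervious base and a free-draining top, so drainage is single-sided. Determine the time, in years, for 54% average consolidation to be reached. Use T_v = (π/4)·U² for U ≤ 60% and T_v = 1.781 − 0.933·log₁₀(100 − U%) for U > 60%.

Drainage path length: H_d = H = 8.3 m (single drainage).
U ≤ 60%: T_v = (π/4)·U² = (π/4)×0.54² = 0.22902.
t = T_v·H_d²/c_v = 0.22902×8.3²/3.4 = 4.64 years.

t ≈ 4.64 years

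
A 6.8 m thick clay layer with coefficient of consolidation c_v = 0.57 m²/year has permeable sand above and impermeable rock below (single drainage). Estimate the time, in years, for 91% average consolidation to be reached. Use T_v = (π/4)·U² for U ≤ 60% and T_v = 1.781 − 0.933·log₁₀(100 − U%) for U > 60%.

t ≈ 72.3 years

Drainage path length: H_d = H = 6.8 m (single drainage).
U > 60%: T_v = 1.781 − 0.933·log₁₀(100 − 91) = 0.89069.
t = T_v·H_d²/c_v = 0.89069×6.8²/0.57 = 72.26 years.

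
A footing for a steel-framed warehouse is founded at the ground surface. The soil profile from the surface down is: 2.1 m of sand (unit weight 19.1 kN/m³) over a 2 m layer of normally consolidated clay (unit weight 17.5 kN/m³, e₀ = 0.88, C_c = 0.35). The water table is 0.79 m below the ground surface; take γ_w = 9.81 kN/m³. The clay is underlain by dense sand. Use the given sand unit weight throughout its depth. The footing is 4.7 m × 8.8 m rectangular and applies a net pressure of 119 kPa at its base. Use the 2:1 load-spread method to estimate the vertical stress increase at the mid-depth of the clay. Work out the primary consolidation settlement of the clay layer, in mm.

S_c ≈ 149 mm

Mid-depth of clay below the ground surface: z = 2.1 + 2/2 = 3.1 m.
Total vertical stress at mid-clay: σ_v = 19.1×2.1 + 17.5×1 = 57.61 kPa.
Pore pressure: u = 9.81×(3.1 − 0.79) = 22.661 kPa.
Initial effective stress: σ'_0 = σ_v − u = 57.61 − 22.661 = 34.949 kPa.
Stress increase at mid-clay by the 2:1 spreading method:
Δσ = qBL/((B+z)(L+z)) = 119×4.7×8.8/((4.7+3.1)(8.8+3.1)) = 53.026 kPa
Final effective stress: σ'_f = σ'_0 + Δσ = 34.949 + 53.026 = 87.975 kPa.
Normally consolidated clay, so the full stress increment lies on the virgin compression line:
S_c = C_c·H/(1+e₀)·log₁₀(σ'_f/σ'_0) = 0.35×2/(1+0.88)×log₁₀(87.975/34.949)
    = 0.37234 × 0.40092 = 0.1493 m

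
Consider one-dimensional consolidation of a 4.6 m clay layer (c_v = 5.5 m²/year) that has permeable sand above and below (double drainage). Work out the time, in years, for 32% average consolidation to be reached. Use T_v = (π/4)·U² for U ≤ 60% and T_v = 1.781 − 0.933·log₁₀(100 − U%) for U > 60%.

Drainage path length: H_d = H/2 = 2.3 m (double drainage).
U ≤ 60%: T_v = (π/4)·U² = (π/4)×0.32² = 0.080425.
t = T_v·H_d²/c_v = 0.080425×2.3²/5.5 = 0.07735 years.

t ≈ 0.0774 years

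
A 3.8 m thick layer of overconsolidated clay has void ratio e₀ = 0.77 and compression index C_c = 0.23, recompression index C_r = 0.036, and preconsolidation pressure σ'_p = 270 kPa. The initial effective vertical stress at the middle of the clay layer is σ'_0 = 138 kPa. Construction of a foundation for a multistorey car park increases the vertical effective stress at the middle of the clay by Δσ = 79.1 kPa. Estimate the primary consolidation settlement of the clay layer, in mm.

Final effective stress: σ'_f = 138 + 79.1 = 217.1 kPa.
σ'_f = 217.1 ≤ σ'_p = 270 kPa, so the clay remains overconsolidated and only the recompression index applies:
S_c = C_r·H/(1+e₀)·log₁₀(σ'_f/σ'_0) = 0.036×3.8/1.77×log₁₀(217.1/138)
    = 0.077288 × 0.19678 = 0.01521 m

S_c ≈ 15.2 mm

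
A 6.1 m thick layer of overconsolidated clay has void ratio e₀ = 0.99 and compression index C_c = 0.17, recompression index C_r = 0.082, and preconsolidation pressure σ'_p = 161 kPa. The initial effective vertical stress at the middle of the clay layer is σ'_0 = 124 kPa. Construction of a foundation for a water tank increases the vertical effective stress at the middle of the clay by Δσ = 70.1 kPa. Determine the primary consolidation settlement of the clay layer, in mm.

S_c ≈ 70.8 mm

Final effective stress: σ'_f = 124 + 70.1 = 194.1 kPa.
σ'_f = 194.1 > σ'_p = 161 kPa, so the stress path crosses the preconsolidation pressure — recompression up to σ'_p, then virgin compression beyond:
S_c = H/(1+e₀)·[C_r·log₁₀(σ'_p/σ'_0) + C_c·log₁₀(σ'_f/σ'_p)]
    = 6.1/1.99 × [0.082×log₁₀(161/124) + 0.17×log₁₀(194.1/161)]
    = 3.0653 × [0.0092991 + 0.013804] = 0.07082 m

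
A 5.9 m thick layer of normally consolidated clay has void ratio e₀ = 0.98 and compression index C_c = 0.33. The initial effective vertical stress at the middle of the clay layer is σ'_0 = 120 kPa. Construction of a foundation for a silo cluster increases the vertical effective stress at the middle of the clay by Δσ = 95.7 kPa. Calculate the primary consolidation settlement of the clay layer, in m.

S_c ≈ 0.25 m

Final effective stress: σ'_f = σ'_0 + Δσ = 120 + 95.7 = 215.7 kPa.
Normally consolidated clay, so the full stress increment lies on the virgin compression line:
S_c = C_c·H/(1+e₀)·log₁₀(σ'_f/σ'_0) = 0.33×5.9/(1+0.98)×log₁₀(215.7/120)
    = 0.98333 × 0.25467 = 0.2504 m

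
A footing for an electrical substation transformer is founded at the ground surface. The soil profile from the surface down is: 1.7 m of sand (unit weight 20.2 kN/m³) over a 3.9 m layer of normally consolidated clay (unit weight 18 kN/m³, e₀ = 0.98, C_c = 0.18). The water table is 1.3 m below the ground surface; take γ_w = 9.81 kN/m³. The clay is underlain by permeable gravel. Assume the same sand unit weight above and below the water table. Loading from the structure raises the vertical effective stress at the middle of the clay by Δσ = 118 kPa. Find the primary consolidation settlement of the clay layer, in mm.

S_c ≈ 195 mm

Mid-depth of clay below the ground surface: z = 1.7 + 3.9/2 = 3.65 m.
Total vertical stress at mid-clay: σ_v = 20.2×1.7 + 18×1.95 = 69.44 kPa.
Pore pressure: u = 9.81×(3.65 − 1.3) = 23.054 kPa.
Initial effective stress: σ'_0 = σ_v − u = 69.44 − 23.054 = 46.386 kPa.
Final effective stress: σ'_f = σ'_0 + Δσ = 46.386 + 118 = 164.39 kPa.
Normally consolidated clay, so the full stress increment lies on the virgin compression line:
S_c = C_c·H/(1+e₀)·log₁₀(σ'_f/σ'_0) = 0.18×3.9/(1+0.98)×log₁₀(164.39/46.386)
    = 0.35455 × 0.54949 = 0.1948 m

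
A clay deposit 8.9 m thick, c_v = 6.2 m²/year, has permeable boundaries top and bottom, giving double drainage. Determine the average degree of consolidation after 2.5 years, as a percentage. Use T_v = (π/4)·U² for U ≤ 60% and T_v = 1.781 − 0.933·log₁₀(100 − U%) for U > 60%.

U ≈ 88.3 %

Drainage path length: H_d = H/2 = 4.45 m (double drainage).
T_v = c_v·t/H_d² = 6.2×2.5/4.45² = 0.78273.
T_v = 0.78273 corresponds to the U > 60% branch:
U = 1 − 10^((1.781 − T_v)/0.933)/100 = 0.8825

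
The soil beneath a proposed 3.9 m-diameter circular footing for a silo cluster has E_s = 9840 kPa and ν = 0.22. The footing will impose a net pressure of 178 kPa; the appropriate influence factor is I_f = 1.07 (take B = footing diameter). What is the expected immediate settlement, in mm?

S_e ≈ 71.8 mm

Immediate (elastic) settlement: S_e = q·B·(1−ν²)/E_s · I_f.
S_e = 178 × 3.9 × (1 − 0.22²) / 9840 × 1.07
    = 178 × 3.9 × 0.9516 / 9840 × 1.07
    = 0.07183 m = 71.83 mm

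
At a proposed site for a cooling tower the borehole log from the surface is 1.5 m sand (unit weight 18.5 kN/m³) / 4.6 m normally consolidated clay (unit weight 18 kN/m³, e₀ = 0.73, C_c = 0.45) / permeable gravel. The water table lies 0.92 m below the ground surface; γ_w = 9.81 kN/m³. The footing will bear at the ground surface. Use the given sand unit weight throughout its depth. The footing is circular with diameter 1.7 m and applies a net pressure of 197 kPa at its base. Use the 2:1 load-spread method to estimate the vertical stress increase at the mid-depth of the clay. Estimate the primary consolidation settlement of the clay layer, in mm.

S_c ≈ 197 mm

Mid-depth of clay below the ground surface: z = 1.5 + 4.6/2 = 3.8 m.
Total vertical stress at mid-clay: σ_v = 18.5×1.5 + 18×2.3 = 69.15 kPa.
Pore pressure: u = 9.81×(3.8 − 0.92) = 28.253 kPa.
Initial effective stress: σ'_0 = σ_v − u = 69.15 − 28.253 = 40.897 kPa.
Stress increase at mid-clay by the 2:1 spreading method:
Δσ ≈ qD²/(D+z)² = 197×1.7²/(1.7+3.8)² = 18.821 kPa
Final effective stress: σ'_f = σ'_0 + Δσ = 40.897 + 18.821 = 59.718 kPa.
Normally consolidated clay, so the full stress increment lies on the virgin compression line:
S_c = C_c·H/(1+e₀)·log₁₀(σ'_f/σ'_0) = 0.45×4.6/(1+0.73)×log₁₀(59.718/40.897)
    = 1.1965 × 0.16441 = 0.1967 m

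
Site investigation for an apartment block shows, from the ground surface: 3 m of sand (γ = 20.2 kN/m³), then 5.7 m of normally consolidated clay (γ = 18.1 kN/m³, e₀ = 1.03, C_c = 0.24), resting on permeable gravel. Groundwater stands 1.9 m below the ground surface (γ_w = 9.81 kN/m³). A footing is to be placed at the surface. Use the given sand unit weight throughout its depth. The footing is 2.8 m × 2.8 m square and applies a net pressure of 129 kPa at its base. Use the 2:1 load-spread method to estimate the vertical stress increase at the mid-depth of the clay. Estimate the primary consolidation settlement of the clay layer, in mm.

Mid-depth of clay below the ground surface: z = 3 + 5.7/2 = 5.85 m.
Total vertical stress at mid-clay: σ_v = 20.2×3 + 18.1×2.85 = 112.19 kPa.
Pore pressure: u = 9.81×(5.85 − 1.9) = 38.75 kPa.
Initial effective stress: σ'_0 = σ_v − u = 112.19 − 38.75 = 73.44 kPa.
Stress increase at mid-clay by the 2:1 spreading method:
Δσ = qBL/((B+z)(L+z)) = 129×2.8×2.8/((2.8+5.85)(2.8+5.85)) = 13.517 kPa
Final effective stress: σ'_f = σ'_0 + Δσ = 73.44 + 13.517 = 86.957 kPa.
Normally consolidated clay, so the full stress increment lies on the virgin compression line:
S_c = C_c·H/(1+e₀)·log₁₀(σ'_f/σ'_0) = 0.24×5.7/(1+1.03)×log₁₀(86.957/73.44)
    = 0.67389 × 0.073372 = 0.04944 m

S_c ≈ 49.4 mm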